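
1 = 1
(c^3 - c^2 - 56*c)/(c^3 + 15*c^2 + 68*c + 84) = c*(c - 8)/(c^2 + 8*c + 12)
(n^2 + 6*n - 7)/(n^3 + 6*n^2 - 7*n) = 1/n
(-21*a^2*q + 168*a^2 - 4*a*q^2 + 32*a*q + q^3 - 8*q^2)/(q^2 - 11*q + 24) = (-21*a^2 - 4*a*q + q^2)/(q - 3)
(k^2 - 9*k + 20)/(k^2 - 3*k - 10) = (k - 4)/(k + 2)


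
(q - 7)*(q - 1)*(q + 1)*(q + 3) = q^4 - 4*q^3 - 22*q^2 + 4*q + 21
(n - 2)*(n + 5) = n^2 + 3*n - 10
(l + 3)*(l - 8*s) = l^2 - 8*l*s + 3*l - 24*s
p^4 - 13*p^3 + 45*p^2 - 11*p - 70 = (p - 7)*(p - 5)*(p - 2)*(p + 1)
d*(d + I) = d^2 + I*d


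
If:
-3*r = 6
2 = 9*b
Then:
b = 2/9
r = -2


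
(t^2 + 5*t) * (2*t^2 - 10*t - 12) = 2*t^4 - 62*t^2 - 60*t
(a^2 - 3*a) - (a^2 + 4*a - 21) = 21 - 7*a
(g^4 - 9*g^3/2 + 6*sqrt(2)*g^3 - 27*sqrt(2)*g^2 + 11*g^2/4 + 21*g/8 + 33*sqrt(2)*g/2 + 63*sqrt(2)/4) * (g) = g^5 - 9*g^4/2 + 6*sqrt(2)*g^4 - 27*sqrt(2)*g^3 + 11*g^3/4 + 21*g^2/8 + 33*sqrt(2)*g^2/2 + 63*sqrt(2)*g/4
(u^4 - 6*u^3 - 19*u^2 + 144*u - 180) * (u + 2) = u^5 - 4*u^4 - 31*u^3 + 106*u^2 + 108*u - 360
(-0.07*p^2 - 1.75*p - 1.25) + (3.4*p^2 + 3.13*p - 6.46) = 3.33*p^2 + 1.38*p - 7.71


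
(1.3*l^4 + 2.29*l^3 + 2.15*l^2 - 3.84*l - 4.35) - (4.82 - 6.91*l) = 1.3*l^4 + 2.29*l^3 + 2.15*l^2 + 3.07*l - 9.17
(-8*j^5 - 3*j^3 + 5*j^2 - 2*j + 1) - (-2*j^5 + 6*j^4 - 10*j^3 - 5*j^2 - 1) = -6*j^5 - 6*j^4 + 7*j^3 + 10*j^2 - 2*j + 2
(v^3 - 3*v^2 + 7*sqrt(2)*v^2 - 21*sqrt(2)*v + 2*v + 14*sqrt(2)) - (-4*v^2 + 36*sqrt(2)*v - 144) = v^3 + v^2 + 7*sqrt(2)*v^2 - 57*sqrt(2)*v + 2*v + 14*sqrt(2) + 144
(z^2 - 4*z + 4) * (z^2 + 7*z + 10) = z^4 + 3*z^3 - 14*z^2 - 12*z + 40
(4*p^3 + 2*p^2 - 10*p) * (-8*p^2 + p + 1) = -32*p^5 - 12*p^4 + 86*p^3 - 8*p^2 - 10*p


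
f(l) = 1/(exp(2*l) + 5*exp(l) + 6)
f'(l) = (-2*exp(2*l) - 5*exp(l))/(exp(2*l) + 5*exp(l) + 6)^2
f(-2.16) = 0.15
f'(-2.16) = -0.01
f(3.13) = 0.00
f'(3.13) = -0.00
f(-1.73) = 0.14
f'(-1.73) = -0.02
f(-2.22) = 0.15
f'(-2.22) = -0.01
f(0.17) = 0.08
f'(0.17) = -0.05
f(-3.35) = 0.16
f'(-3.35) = -0.00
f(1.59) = 0.02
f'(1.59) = -0.02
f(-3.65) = 0.16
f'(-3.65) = -0.00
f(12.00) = 0.00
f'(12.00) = 0.00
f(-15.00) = 0.17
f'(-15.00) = 0.00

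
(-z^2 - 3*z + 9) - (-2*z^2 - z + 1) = z^2 - 2*z + 8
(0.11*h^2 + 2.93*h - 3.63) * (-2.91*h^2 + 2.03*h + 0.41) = -0.3201*h^4 - 8.303*h^3 + 16.5563*h^2 - 6.1676*h - 1.4883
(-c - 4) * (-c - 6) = c^2 + 10*c + 24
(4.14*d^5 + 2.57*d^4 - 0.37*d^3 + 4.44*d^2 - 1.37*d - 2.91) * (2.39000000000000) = 9.8946*d^5 + 6.1423*d^4 - 0.8843*d^3 + 10.6116*d^2 - 3.2743*d - 6.9549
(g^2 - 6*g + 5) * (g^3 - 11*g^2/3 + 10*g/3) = g^5 - 29*g^4/3 + 91*g^3/3 - 115*g^2/3 + 50*g/3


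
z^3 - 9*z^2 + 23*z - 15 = (z - 5)*(z - 3)*(z - 1)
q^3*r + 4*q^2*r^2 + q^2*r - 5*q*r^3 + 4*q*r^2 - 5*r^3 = (q - r)*(q + 5*r)*(q*r + r)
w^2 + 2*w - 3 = (w - 1)*(w + 3)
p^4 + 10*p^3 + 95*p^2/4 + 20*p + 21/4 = (p + 1/2)*(p + 1)*(p + 3/2)*(p + 7)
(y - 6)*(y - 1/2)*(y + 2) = y^3 - 9*y^2/2 - 10*y + 6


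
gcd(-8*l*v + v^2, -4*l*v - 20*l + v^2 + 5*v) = 1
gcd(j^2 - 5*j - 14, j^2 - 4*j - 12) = j + 2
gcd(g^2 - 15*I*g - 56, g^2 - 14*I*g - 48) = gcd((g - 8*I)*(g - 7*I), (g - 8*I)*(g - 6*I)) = g - 8*I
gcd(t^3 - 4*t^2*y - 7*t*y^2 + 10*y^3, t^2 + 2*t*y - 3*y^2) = -t + y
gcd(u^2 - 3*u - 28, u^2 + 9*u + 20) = u + 4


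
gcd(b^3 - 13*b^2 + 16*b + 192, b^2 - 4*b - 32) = b - 8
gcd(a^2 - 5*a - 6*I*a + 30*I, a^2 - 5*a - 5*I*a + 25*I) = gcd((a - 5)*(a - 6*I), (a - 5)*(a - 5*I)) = a - 5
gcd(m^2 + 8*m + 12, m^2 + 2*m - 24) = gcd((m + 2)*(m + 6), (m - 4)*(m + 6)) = m + 6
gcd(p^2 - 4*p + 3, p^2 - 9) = p - 3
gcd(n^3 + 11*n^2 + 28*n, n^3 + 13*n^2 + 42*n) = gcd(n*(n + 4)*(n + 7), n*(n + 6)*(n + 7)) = n^2 + 7*n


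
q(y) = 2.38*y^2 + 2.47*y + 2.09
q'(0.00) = 2.47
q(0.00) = 2.09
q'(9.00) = 45.31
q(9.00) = 217.10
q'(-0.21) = 1.47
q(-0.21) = 1.68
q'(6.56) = 33.70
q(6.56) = 120.71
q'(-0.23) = 1.38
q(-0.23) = 1.65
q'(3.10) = 17.23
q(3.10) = 32.62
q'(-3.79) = -15.57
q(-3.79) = 26.92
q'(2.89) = 16.23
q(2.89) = 29.11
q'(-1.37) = -4.05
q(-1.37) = 3.17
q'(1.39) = 9.09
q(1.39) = 10.12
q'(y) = 4.76*y + 2.47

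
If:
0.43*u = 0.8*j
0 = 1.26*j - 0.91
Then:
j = 0.72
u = 1.34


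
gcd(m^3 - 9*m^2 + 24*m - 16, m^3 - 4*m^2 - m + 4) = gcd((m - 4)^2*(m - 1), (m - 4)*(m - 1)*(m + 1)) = m^2 - 5*m + 4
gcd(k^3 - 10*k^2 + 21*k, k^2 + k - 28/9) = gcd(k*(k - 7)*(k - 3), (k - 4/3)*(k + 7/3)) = 1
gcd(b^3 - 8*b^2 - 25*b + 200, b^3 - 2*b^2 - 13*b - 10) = b - 5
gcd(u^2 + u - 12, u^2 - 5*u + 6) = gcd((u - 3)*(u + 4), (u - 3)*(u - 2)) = u - 3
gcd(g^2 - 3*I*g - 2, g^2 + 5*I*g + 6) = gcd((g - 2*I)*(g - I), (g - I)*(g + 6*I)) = g - I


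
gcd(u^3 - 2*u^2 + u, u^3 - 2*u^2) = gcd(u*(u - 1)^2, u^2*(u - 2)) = u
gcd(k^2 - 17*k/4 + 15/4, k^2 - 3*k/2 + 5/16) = k - 5/4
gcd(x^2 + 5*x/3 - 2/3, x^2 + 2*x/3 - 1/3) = x - 1/3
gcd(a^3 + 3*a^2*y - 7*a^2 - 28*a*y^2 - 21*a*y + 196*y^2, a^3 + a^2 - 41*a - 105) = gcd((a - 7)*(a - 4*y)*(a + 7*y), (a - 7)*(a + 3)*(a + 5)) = a - 7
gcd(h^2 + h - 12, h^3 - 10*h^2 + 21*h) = h - 3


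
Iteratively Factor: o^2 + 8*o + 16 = (o + 4)*(o + 4)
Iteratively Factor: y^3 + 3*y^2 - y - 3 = (y + 1)*(y^2 + 2*y - 3) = (y - 1)*(y + 1)*(y + 3)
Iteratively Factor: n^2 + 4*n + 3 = (n + 1)*(n + 3)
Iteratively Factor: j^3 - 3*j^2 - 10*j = (j + 2)*(j^2 - 5*j) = j*(j + 2)*(j - 5)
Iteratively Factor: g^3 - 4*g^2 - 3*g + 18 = (g - 3)*(g^2 - g - 6) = (g - 3)^2*(g + 2)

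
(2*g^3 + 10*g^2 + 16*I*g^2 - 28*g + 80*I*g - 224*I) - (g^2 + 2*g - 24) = 2*g^3 + 9*g^2 + 16*I*g^2 - 30*g + 80*I*g + 24 - 224*I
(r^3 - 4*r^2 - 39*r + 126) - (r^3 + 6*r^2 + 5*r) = -10*r^2 - 44*r + 126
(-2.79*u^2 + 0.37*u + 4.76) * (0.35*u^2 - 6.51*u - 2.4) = -0.9765*u^4 + 18.2924*u^3 + 5.9533*u^2 - 31.8756*u - 11.424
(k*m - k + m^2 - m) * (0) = 0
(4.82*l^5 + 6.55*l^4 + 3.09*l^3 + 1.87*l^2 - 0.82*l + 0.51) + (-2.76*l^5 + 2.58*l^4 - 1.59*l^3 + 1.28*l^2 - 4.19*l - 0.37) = 2.06*l^5 + 9.13*l^4 + 1.5*l^3 + 3.15*l^2 - 5.01*l + 0.14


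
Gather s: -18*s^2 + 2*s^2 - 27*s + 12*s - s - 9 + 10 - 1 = -16*s^2 - 16*s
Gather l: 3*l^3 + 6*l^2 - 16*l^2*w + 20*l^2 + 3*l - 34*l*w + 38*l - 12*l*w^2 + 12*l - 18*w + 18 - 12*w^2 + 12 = 3*l^3 + l^2*(26 - 16*w) + l*(-12*w^2 - 34*w + 53) - 12*w^2 - 18*w + 30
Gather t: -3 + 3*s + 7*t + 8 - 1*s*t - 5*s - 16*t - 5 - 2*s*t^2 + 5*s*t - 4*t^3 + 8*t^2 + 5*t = -2*s - 4*t^3 + t^2*(8 - 2*s) + t*(4*s - 4)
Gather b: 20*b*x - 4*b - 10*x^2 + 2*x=b*(20*x - 4) - 10*x^2 + 2*x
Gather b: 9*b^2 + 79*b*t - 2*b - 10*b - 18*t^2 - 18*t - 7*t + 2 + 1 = 9*b^2 + b*(79*t - 12) - 18*t^2 - 25*t + 3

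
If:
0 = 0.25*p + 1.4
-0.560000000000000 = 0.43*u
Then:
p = -5.60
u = -1.30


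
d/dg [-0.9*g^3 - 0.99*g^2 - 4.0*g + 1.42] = -2.7*g^2 - 1.98*g - 4.0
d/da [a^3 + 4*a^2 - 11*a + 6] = 3*a^2 + 8*a - 11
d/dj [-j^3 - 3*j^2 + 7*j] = -3*j^2 - 6*j + 7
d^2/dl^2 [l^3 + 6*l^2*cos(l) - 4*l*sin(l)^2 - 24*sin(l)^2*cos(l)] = -6*l^2*cos(l) - 24*l*sin(l) - 8*l*cos(2*l) + 6*l - 8*sin(2*l) + 18*cos(l) - 54*cos(3*l)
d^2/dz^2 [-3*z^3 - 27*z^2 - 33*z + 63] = -18*z - 54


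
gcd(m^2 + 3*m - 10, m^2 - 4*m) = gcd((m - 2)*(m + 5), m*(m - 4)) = 1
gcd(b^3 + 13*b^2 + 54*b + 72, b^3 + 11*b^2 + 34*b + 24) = b^2 + 10*b + 24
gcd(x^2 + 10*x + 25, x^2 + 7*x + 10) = x + 5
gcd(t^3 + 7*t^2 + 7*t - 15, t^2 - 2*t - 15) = t + 3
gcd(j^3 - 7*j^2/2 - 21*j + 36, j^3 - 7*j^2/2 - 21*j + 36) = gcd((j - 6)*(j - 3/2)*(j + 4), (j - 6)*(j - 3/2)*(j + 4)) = j^3 - 7*j^2/2 - 21*j + 36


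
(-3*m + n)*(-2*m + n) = 6*m^2 - 5*m*n + n^2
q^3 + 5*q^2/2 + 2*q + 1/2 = (q + 1/2)*(q + 1)^2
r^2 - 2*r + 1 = (r - 1)^2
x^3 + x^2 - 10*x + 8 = (x - 2)*(x - 1)*(x + 4)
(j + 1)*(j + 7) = j^2 + 8*j + 7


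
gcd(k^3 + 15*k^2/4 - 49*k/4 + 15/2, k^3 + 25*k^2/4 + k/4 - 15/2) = k^2 + 5*k - 6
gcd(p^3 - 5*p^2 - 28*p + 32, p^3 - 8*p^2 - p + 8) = p^2 - 9*p + 8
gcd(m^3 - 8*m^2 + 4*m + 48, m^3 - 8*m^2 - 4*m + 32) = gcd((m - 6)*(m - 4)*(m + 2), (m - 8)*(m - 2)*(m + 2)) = m + 2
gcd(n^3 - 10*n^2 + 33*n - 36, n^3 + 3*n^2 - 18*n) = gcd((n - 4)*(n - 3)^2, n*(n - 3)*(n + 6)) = n - 3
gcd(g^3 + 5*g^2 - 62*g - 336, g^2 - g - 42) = g + 6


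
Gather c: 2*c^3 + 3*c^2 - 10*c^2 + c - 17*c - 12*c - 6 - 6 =2*c^3 - 7*c^2 - 28*c - 12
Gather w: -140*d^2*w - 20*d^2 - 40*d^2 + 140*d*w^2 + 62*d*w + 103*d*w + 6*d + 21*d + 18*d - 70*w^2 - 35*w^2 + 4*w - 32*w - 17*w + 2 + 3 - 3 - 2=-60*d^2 + 45*d + w^2*(140*d - 105) + w*(-140*d^2 + 165*d - 45)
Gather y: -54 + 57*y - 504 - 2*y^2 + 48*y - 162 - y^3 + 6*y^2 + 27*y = -y^3 + 4*y^2 + 132*y - 720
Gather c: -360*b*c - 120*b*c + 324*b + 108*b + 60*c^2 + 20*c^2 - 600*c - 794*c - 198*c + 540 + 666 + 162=432*b + 80*c^2 + c*(-480*b - 1592) + 1368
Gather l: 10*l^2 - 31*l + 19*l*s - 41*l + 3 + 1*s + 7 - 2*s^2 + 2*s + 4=10*l^2 + l*(19*s - 72) - 2*s^2 + 3*s + 14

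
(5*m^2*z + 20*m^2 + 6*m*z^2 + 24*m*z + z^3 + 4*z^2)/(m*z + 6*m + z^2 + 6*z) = (5*m*z + 20*m + z^2 + 4*z)/(z + 6)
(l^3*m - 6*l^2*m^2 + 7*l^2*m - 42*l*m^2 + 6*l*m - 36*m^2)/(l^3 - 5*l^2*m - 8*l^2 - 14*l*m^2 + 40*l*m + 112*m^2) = m*(l^3 - 6*l^2*m + 7*l^2 - 42*l*m + 6*l - 36*m)/(l^3 - 5*l^2*m - 8*l^2 - 14*l*m^2 + 40*l*m + 112*m^2)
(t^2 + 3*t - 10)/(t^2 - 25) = (t - 2)/(t - 5)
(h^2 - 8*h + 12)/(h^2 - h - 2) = (h - 6)/(h + 1)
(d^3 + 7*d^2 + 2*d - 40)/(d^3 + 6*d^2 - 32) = (d + 5)/(d + 4)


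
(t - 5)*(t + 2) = t^2 - 3*t - 10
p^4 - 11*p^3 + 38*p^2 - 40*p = p*(p - 5)*(p - 4)*(p - 2)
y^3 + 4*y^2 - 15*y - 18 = (y - 3)*(y + 1)*(y + 6)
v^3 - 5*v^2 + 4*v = v*(v - 4)*(v - 1)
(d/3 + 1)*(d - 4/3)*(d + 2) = d^3/3 + 11*d^2/9 - 2*d/9 - 8/3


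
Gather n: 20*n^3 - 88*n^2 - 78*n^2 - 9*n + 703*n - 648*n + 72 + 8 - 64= 20*n^3 - 166*n^2 + 46*n + 16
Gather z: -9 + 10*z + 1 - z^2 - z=-z^2 + 9*z - 8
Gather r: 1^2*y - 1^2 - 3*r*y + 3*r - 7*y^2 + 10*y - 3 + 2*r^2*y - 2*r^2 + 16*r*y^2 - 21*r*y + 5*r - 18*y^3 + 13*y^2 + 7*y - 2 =r^2*(2*y - 2) + r*(16*y^2 - 24*y + 8) - 18*y^3 + 6*y^2 + 18*y - 6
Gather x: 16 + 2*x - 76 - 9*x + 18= -7*x - 42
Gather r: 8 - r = 8 - r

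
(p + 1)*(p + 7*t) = p^2 + 7*p*t + p + 7*t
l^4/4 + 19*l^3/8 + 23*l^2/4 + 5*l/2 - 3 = (l/4 + 1/2)*(l - 1/2)*(l + 2)*(l + 6)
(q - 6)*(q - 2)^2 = q^3 - 10*q^2 + 28*q - 24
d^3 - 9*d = d*(d - 3)*(d + 3)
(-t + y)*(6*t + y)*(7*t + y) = -42*t^3 + 29*t^2*y + 12*t*y^2 + y^3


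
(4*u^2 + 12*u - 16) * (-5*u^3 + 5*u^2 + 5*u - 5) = -20*u^5 - 40*u^4 + 160*u^3 - 40*u^2 - 140*u + 80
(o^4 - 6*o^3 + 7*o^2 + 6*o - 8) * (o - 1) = o^5 - 7*o^4 + 13*o^3 - o^2 - 14*o + 8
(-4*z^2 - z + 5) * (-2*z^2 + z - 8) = 8*z^4 - 2*z^3 + 21*z^2 + 13*z - 40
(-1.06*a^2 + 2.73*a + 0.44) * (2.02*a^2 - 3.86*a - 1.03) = -2.1412*a^4 + 9.6062*a^3 - 8.5572*a^2 - 4.5103*a - 0.4532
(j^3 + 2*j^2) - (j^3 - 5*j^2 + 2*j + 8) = 7*j^2 - 2*j - 8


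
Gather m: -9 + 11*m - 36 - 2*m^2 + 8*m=-2*m^2 + 19*m - 45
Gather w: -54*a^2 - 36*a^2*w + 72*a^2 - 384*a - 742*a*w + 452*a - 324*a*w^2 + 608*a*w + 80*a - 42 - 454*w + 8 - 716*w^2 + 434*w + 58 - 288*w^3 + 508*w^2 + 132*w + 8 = 18*a^2 + 148*a - 288*w^3 + w^2*(-324*a - 208) + w*(-36*a^2 - 134*a + 112) + 32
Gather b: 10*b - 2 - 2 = 10*b - 4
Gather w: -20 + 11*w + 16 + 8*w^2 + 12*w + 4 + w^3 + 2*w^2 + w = w^3 + 10*w^2 + 24*w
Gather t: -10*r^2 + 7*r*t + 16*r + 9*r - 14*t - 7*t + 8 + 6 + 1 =-10*r^2 + 25*r + t*(7*r - 21) + 15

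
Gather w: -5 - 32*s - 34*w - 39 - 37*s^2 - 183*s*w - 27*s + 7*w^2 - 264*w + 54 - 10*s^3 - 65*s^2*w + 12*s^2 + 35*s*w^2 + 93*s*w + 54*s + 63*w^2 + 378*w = -10*s^3 - 25*s^2 - 5*s + w^2*(35*s + 70) + w*(-65*s^2 - 90*s + 80) + 10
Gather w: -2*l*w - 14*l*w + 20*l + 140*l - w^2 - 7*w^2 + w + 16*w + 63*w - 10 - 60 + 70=160*l - 8*w^2 + w*(80 - 16*l)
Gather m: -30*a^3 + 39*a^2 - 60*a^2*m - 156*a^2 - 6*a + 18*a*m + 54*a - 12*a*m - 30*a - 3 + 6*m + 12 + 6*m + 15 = -30*a^3 - 117*a^2 + 18*a + m*(-60*a^2 + 6*a + 12) + 24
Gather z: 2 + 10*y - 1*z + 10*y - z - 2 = 20*y - 2*z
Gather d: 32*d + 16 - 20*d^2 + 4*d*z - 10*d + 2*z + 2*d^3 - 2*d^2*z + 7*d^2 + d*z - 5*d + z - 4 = 2*d^3 + d^2*(-2*z - 13) + d*(5*z + 17) + 3*z + 12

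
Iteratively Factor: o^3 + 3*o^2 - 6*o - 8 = (o + 4)*(o^2 - o - 2) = (o + 1)*(o + 4)*(o - 2)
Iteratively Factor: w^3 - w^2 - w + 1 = (w + 1)*(w^2 - 2*w + 1) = (w - 1)*(w + 1)*(w - 1)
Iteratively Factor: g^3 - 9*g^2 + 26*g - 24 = (g - 4)*(g^2 - 5*g + 6) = (g - 4)*(g - 3)*(g - 2)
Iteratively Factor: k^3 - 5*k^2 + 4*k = (k - 1)*(k^2 - 4*k) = (k - 4)*(k - 1)*(k)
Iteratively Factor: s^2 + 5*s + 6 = (s + 2)*(s + 3)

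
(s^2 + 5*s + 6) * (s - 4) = s^3 + s^2 - 14*s - 24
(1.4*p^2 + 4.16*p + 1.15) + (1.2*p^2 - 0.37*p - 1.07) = 2.6*p^2 + 3.79*p + 0.0799999999999998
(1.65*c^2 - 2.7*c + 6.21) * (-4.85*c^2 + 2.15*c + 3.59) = -8.0025*c^4 + 16.6425*c^3 - 30.0*c^2 + 3.6585*c + 22.2939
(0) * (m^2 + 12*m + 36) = 0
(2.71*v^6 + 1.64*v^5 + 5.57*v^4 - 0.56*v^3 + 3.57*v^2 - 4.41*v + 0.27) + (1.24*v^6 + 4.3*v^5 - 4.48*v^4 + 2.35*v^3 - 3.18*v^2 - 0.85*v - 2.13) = 3.95*v^6 + 5.94*v^5 + 1.09*v^4 + 1.79*v^3 + 0.39*v^2 - 5.26*v - 1.86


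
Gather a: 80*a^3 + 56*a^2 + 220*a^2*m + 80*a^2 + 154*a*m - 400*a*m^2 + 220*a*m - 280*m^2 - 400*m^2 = 80*a^3 + a^2*(220*m + 136) + a*(-400*m^2 + 374*m) - 680*m^2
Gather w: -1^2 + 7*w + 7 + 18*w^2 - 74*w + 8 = 18*w^2 - 67*w + 14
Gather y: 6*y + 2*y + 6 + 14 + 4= 8*y + 24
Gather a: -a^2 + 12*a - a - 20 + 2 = -a^2 + 11*a - 18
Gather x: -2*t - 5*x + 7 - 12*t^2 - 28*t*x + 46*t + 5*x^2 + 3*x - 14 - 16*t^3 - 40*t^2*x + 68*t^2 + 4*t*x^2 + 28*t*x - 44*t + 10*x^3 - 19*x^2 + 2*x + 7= -16*t^3 - 40*t^2*x + 56*t^2 + 10*x^3 + x^2*(4*t - 14)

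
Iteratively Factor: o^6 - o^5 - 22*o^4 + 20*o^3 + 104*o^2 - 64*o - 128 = (o + 2)*(o^5 - 3*o^4 - 16*o^3 + 52*o^2 - 64) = (o + 1)*(o + 2)*(o^4 - 4*o^3 - 12*o^2 + 64*o - 64) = (o - 2)*(o + 1)*(o + 2)*(o^3 - 2*o^2 - 16*o + 32) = (o - 4)*(o - 2)*(o + 1)*(o + 2)*(o^2 + 2*o - 8) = (o - 4)*(o - 2)^2*(o + 1)*(o + 2)*(o + 4)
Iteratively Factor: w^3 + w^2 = (w + 1)*(w^2) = w*(w + 1)*(w)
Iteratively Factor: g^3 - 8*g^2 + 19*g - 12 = (g - 3)*(g^2 - 5*g + 4) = (g - 4)*(g - 3)*(g - 1)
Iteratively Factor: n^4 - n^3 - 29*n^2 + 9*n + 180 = (n + 3)*(n^3 - 4*n^2 - 17*n + 60) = (n - 3)*(n + 3)*(n^2 - n - 20) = (n - 5)*(n - 3)*(n + 3)*(n + 4)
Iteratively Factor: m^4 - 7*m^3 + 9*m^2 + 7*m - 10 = (m - 2)*(m^3 - 5*m^2 - m + 5) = (m - 2)*(m - 1)*(m^2 - 4*m - 5) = (m - 2)*(m - 1)*(m + 1)*(m - 5)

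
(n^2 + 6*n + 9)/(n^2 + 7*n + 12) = (n + 3)/(n + 4)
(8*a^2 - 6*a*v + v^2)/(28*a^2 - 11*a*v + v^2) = (-2*a + v)/(-7*a + v)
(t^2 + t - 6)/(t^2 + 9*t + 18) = (t - 2)/(t + 6)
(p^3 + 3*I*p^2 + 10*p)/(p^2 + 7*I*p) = (p^2 + 3*I*p + 10)/(p + 7*I)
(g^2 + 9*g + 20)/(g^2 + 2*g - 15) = (g + 4)/(g - 3)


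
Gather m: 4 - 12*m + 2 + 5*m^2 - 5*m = 5*m^2 - 17*m + 6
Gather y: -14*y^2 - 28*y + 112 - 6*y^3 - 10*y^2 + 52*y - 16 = -6*y^3 - 24*y^2 + 24*y + 96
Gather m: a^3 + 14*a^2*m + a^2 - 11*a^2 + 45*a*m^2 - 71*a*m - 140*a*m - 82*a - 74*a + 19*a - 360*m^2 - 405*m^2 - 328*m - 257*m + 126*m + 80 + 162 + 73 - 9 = a^3 - 10*a^2 - 137*a + m^2*(45*a - 765) + m*(14*a^2 - 211*a - 459) + 306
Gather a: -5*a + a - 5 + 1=-4*a - 4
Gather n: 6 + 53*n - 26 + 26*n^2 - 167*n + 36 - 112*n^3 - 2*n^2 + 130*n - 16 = -112*n^3 + 24*n^2 + 16*n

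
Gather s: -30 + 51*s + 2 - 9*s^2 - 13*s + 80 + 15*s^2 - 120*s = 6*s^2 - 82*s + 52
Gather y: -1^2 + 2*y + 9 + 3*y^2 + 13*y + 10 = 3*y^2 + 15*y + 18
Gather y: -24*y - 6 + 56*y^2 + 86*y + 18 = 56*y^2 + 62*y + 12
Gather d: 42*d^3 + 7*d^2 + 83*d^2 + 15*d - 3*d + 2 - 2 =42*d^3 + 90*d^2 + 12*d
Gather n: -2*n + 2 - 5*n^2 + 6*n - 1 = -5*n^2 + 4*n + 1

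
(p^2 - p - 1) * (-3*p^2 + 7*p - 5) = -3*p^4 + 10*p^3 - 9*p^2 - 2*p + 5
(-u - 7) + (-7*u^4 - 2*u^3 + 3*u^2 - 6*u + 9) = -7*u^4 - 2*u^3 + 3*u^2 - 7*u + 2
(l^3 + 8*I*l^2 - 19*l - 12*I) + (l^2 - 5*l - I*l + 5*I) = l^3 + l^2 + 8*I*l^2 - 24*l - I*l - 7*I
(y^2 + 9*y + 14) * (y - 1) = y^3 + 8*y^2 + 5*y - 14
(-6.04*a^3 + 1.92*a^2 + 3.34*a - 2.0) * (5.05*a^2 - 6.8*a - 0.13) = -30.502*a^5 + 50.768*a^4 + 4.5962*a^3 - 33.0616*a^2 + 13.1658*a + 0.26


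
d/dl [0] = 0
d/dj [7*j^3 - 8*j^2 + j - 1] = 21*j^2 - 16*j + 1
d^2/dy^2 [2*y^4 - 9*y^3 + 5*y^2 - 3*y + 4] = 24*y^2 - 54*y + 10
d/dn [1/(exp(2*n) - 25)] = -2*exp(2*n)/(exp(2*n) - 25)^2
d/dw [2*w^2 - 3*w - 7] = 4*w - 3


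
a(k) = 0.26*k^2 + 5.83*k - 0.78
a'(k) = 0.52*k + 5.83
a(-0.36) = -2.85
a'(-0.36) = 5.64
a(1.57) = 9.01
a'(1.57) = 6.65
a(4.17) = 28.05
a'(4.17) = 8.00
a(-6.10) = -26.67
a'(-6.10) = 2.66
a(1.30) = 7.24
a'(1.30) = 6.51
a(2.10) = 12.61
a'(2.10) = 6.92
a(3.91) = 25.99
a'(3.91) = 7.86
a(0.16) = 0.16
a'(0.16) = 5.91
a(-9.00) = -32.19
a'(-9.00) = 1.15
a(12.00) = 106.62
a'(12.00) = 12.07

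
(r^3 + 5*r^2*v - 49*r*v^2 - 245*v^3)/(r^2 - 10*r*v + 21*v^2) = (r^2 + 12*r*v + 35*v^2)/(r - 3*v)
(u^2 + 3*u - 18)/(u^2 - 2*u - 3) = (u + 6)/(u + 1)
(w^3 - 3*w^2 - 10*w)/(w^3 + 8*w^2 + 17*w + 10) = w*(w - 5)/(w^2 + 6*w + 5)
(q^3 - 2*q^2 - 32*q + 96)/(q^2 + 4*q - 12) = (q^2 - 8*q + 16)/(q - 2)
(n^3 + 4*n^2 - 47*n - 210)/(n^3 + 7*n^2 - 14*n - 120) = (n - 7)/(n - 4)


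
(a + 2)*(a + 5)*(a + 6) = a^3 + 13*a^2 + 52*a + 60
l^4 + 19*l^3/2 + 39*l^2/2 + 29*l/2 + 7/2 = (l + 1/2)*(l + 1)^2*(l + 7)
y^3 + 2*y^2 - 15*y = y*(y - 3)*(y + 5)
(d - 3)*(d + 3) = d^2 - 9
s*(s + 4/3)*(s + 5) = s^3 + 19*s^2/3 + 20*s/3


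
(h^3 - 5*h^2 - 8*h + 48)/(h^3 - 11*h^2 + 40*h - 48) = (h + 3)/(h - 3)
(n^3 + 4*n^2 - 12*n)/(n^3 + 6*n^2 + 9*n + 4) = n*(n^2 + 4*n - 12)/(n^3 + 6*n^2 + 9*n + 4)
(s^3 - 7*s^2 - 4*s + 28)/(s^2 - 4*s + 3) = (s^3 - 7*s^2 - 4*s + 28)/(s^2 - 4*s + 3)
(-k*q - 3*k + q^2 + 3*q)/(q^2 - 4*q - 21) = (-k + q)/(q - 7)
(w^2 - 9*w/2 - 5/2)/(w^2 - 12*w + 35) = (w + 1/2)/(w - 7)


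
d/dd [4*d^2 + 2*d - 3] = 8*d + 2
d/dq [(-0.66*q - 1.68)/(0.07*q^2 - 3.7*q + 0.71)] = (0.0462*q^2 + 0.2352*q - 6.6846)/(0.0049*q^4 - 0.518*q^3 + 13.7894*q^2 - 5.254*q + 0.5041)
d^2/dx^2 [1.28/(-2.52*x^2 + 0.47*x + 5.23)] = (-16.257024*x^2 + 3.032064*x + 1.28*(5.04*x - 0.47)*(10.08*x - 0.94) + 33.739776)/(-2.52*x^2 + 0.47*x + 5.23)^3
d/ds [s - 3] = 1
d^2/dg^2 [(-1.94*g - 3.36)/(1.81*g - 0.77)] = -27.422948/(1.81*g - 0.77)^3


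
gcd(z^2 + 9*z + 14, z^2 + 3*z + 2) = z + 2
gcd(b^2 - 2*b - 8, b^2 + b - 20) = b - 4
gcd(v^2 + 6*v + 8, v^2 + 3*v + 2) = v + 2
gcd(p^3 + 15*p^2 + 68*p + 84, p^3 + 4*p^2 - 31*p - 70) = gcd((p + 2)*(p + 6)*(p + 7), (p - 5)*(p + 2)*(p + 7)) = p^2 + 9*p + 14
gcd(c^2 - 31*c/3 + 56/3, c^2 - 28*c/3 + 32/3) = c - 8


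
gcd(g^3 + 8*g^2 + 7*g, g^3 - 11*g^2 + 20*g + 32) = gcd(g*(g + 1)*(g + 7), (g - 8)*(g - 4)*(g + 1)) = g + 1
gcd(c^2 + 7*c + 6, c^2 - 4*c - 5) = c + 1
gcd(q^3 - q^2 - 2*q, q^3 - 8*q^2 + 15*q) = q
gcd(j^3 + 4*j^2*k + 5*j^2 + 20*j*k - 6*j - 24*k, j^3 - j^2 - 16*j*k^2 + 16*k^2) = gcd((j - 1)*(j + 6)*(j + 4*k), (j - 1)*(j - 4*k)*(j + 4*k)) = j^2 + 4*j*k - j - 4*k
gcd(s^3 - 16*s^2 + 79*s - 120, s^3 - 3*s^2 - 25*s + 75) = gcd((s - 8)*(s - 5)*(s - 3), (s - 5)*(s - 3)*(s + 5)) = s^2 - 8*s + 15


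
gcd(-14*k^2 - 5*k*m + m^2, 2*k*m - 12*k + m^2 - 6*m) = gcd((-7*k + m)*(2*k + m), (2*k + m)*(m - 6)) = 2*k + m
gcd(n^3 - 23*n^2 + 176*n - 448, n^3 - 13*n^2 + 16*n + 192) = n^2 - 16*n + 64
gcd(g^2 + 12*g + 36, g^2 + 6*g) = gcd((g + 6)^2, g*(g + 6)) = g + 6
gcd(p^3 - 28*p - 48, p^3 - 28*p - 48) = p^3 - 28*p - 48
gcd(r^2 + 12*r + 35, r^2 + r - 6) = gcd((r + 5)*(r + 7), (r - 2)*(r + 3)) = 1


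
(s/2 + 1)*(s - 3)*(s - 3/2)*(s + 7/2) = s^4/2 + s^3/2 - 53*s^2/8 - 27*s/8 + 63/4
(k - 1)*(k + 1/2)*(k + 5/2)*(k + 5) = k^4 + 7*k^3 + 33*k^2/4 - 10*k - 25/4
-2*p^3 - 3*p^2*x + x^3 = (-2*p + x)*(p + x)^2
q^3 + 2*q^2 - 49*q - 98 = (q - 7)*(q + 2)*(q + 7)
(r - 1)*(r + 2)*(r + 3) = r^3 + 4*r^2 + r - 6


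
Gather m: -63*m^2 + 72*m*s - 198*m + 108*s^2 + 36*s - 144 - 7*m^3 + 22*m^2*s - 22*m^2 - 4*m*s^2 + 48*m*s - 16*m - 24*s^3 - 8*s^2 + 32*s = -7*m^3 + m^2*(22*s - 85) + m*(-4*s^2 + 120*s - 214) - 24*s^3 + 100*s^2 + 68*s - 144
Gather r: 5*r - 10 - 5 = 5*r - 15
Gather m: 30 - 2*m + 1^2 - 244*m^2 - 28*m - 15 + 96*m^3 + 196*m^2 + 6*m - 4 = 96*m^3 - 48*m^2 - 24*m + 12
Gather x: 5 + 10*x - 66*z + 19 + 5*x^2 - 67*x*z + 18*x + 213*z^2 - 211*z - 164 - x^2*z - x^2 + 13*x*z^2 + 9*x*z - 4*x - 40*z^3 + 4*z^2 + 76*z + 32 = x^2*(4 - z) + x*(13*z^2 - 58*z + 24) - 40*z^3 + 217*z^2 - 201*z - 108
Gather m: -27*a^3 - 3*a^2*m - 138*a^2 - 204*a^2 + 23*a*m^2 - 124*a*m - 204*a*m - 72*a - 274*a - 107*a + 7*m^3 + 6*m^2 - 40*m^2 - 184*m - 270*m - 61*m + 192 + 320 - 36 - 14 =-27*a^3 - 342*a^2 - 453*a + 7*m^3 + m^2*(23*a - 34) + m*(-3*a^2 - 328*a - 515) + 462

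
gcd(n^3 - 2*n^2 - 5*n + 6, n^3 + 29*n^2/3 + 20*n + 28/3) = n + 2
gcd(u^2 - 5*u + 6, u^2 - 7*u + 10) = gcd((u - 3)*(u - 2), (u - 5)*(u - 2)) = u - 2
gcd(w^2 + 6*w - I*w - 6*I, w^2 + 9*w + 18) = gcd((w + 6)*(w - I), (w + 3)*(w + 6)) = w + 6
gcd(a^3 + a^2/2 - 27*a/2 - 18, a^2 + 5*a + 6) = a + 3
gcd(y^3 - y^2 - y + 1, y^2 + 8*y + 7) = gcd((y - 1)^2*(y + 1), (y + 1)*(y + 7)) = y + 1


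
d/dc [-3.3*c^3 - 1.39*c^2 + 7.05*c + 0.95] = -9.9*c^2 - 2.78*c + 7.05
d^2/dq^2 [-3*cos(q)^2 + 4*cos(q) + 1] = -4*cos(q) + 6*cos(2*q)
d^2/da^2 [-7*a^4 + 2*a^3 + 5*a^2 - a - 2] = -84*a^2 + 12*a + 10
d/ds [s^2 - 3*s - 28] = 2*s - 3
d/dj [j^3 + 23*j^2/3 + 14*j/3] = 3*j^2 + 46*j/3 + 14/3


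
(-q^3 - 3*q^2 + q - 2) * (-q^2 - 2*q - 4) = q^5 + 5*q^4 + 9*q^3 + 12*q^2 + 8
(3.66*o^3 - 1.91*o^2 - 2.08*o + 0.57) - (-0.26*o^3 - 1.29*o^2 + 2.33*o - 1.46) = 3.92*o^3 - 0.62*o^2 - 4.41*o + 2.03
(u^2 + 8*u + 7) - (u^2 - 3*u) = 11*u + 7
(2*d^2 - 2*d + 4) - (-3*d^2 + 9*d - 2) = 5*d^2 - 11*d + 6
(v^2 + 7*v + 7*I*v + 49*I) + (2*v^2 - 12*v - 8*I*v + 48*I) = 3*v^2 - 5*v - I*v + 97*I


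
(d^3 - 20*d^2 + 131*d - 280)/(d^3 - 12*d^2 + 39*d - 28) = (d^2 - 13*d + 40)/(d^2 - 5*d + 4)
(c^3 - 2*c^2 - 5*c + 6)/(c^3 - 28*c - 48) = (c^2 - 4*c + 3)/(c^2 - 2*c - 24)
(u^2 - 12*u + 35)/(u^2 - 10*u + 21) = (u - 5)/(u - 3)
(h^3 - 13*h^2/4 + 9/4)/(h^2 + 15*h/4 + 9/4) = (h^2 - 4*h + 3)/(h + 3)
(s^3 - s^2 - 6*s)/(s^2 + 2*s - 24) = s*(s^2 - s - 6)/(s^2 + 2*s - 24)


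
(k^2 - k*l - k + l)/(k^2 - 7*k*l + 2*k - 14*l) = (k^2 - k*l - k + l)/(k^2 - 7*k*l + 2*k - 14*l)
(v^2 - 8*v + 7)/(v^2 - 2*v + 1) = (v - 7)/(v - 1)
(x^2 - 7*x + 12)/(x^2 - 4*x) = (x - 3)/x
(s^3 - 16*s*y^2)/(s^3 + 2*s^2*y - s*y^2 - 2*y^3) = s*(s^2 - 16*y^2)/(s^3 + 2*s^2*y - s*y^2 - 2*y^3)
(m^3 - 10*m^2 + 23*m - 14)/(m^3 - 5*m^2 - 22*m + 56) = (m - 1)/(m + 4)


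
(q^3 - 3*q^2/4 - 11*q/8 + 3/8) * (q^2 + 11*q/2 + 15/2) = q^5 + 19*q^4/4 + 2*q^3 - 205*q^2/16 - 33*q/4 + 45/16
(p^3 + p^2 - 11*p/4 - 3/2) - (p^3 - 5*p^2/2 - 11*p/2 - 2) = 7*p^2/2 + 11*p/4 + 1/2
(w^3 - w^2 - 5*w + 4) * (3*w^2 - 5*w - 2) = 3*w^5 - 8*w^4 - 12*w^3 + 39*w^2 - 10*w - 8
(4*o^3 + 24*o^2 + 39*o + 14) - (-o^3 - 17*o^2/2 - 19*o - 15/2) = 5*o^3 + 65*o^2/2 + 58*o + 43/2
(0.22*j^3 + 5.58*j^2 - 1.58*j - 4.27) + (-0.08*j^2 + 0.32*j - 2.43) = 0.22*j^3 + 5.5*j^2 - 1.26*j - 6.7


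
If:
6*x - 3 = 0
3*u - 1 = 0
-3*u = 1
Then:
No Solution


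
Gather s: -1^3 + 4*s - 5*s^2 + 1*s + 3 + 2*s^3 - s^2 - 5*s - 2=2*s^3 - 6*s^2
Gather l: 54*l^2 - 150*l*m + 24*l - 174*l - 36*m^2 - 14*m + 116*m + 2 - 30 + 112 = 54*l^2 + l*(-150*m - 150) - 36*m^2 + 102*m + 84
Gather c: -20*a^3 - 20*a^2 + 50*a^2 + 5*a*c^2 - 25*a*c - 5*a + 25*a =-20*a^3 + 30*a^2 + 5*a*c^2 - 25*a*c + 20*a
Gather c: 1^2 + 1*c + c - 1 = 2*c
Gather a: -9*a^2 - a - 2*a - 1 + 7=-9*a^2 - 3*a + 6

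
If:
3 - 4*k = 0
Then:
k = 3/4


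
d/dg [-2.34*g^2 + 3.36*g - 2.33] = 3.36 - 4.68*g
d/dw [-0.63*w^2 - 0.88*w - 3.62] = -1.26*w - 0.88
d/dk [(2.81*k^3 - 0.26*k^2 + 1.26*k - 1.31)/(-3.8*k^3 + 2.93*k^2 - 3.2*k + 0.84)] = (7.2453*k^4 - 8.40799999999999*k^3 - 10.7126*k^2 + 7.2398*k - 3.1336)/(14.44*k^6 - 22.268*k^5 + 32.9049*k^4 - 25.136*k^3 + 15.1624*k^2 - 5.376*k + 0.7056)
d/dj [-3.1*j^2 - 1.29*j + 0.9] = -6.2*j - 1.29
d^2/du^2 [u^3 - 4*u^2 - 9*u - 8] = 6*u - 8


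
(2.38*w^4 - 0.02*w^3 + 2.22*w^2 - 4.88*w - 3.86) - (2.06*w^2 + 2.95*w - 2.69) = 2.38*w^4 - 0.02*w^3 + 0.16*w^2 - 7.83*w - 1.17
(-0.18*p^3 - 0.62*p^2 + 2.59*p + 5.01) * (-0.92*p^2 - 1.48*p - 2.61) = 0.1656*p^5 + 0.8368*p^4 - 0.9954*p^3 - 6.8242*p^2 - 14.1747*p - 13.0761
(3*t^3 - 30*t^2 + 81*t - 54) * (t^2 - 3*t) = 3*t^5 - 39*t^4 + 171*t^3 - 297*t^2 + 162*t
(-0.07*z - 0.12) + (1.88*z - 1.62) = 1.81*z - 1.74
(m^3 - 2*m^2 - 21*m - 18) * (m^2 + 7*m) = m^5 + 5*m^4 - 35*m^3 - 165*m^2 - 126*m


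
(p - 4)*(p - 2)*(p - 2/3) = p^3 - 20*p^2/3 + 12*p - 16/3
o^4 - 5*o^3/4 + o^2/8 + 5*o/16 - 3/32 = (o - 3/4)*(o - 1/2)^2*(o + 1/2)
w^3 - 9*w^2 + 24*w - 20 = (w - 5)*(w - 2)^2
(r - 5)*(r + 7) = r^2 + 2*r - 35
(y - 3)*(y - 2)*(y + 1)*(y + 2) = y^4 - 2*y^3 - 7*y^2 + 8*y + 12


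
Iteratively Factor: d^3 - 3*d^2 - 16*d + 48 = (d - 4)*(d^2 + d - 12) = (d - 4)*(d + 4)*(d - 3)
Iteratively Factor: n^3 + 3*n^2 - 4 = (n + 2)*(n^2 + n - 2) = (n + 2)^2*(n - 1)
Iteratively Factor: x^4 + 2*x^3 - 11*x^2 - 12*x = (x + 1)*(x^3 + x^2 - 12*x) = (x - 3)*(x + 1)*(x^2 + 4*x) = (x - 3)*(x + 1)*(x + 4)*(x)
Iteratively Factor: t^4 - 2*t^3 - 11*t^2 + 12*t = (t + 3)*(t^3 - 5*t^2 + 4*t) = t*(t + 3)*(t^2 - 5*t + 4) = t*(t - 4)*(t + 3)*(t - 1)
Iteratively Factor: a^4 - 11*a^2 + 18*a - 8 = (a - 1)*(a^3 + a^2 - 10*a + 8) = (a - 1)*(a + 4)*(a^2 - 3*a + 2) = (a - 2)*(a - 1)*(a + 4)*(a - 1)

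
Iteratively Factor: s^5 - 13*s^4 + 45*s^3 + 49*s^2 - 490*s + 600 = (s - 2)*(s^4 - 11*s^3 + 23*s^2 + 95*s - 300) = (s - 4)*(s - 2)*(s^3 - 7*s^2 - 5*s + 75) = (s - 5)*(s - 4)*(s - 2)*(s^2 - 2*s - 15) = (s - 5)*(s - 4)*(s - 2)*(s + 3)*(s - 5)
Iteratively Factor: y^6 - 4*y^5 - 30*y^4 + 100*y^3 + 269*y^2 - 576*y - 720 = (y + 4)*(y^5 - 8*y^4 + 2*y^3 + 92*y^2 - 99*y - 180) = (y + 1)*(y + 4)*(y^4 - 9*y^3 + 11*y^2 + 81*y - 180) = (y - 5)*(y + 1)*(y + 4)*(y^3 - 4*y^2 - 9*y + 36) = (y - 5)*(y + 1)*(y + 3)*(y + 4)*(y^2 - 7*y + 12) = (y - 5)*(y - 4)*(y + 1)*(y + 3)*(y + 4)*(y - 3)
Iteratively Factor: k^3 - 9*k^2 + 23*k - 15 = (k - 5)*(k^2 - 4*k + 3) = (k - 5)*(k - 1)*(k - 3)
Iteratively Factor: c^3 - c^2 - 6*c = (c)*(c^2 - c - 6) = c*(c - 3)*(c + 2)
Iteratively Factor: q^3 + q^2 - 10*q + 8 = (q - 2)*(q^2 + 3*q - 4) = (q - 2)*(q + 4)*(q - 1)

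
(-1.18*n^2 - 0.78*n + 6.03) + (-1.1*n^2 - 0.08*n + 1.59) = -2.28*n^2 - 0.86*n + 7.62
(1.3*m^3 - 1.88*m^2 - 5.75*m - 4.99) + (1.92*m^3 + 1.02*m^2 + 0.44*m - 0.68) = 3.22*m^3 - 0.86*m^2 - 5.31*m - 5.67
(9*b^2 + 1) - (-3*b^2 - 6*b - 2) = 12*b^2 + 6*b + 3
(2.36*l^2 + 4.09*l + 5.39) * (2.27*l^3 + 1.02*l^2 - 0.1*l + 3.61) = 5.3572*l^5 + 11.6915*l^4 + 16.1711*l^3 + 13.6084*l^2 + 14.2259*l + 19.4579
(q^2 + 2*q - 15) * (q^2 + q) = q^4 + 3*q^3 - 13*q^2 - 15*q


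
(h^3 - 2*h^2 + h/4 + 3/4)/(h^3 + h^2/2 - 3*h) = (2*h^2 - h - 1)/(2*h*(h + 2))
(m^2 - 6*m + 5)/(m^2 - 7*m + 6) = (m - 5)/(m - 6)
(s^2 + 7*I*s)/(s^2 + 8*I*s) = (s + 7*I)/(s + 8*I)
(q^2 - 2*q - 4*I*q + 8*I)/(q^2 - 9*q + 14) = (q - 4*I)/(q - 7)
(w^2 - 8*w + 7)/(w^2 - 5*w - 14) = (w - 1)/(w + 2)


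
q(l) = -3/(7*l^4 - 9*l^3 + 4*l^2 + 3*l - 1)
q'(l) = -3*(-28*l^3 + 27*l^2 - 8*l - 3)/(7*l^4 - 9*l^3 + 4*l^2 + 3*l - 1)^2 = 3*(28*l^3 - 27*l^2 + 8*l + 3)/(7*l^4 - 9*l^3 + 4*l^2 + 3*l - 1)^2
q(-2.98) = -0.00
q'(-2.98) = -0.00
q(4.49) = -0.00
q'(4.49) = 0.00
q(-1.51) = -0.04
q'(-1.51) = -0.10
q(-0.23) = 2.22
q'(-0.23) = -1.00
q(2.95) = -0.01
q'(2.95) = 0.01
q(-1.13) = -0.12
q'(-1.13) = -0.38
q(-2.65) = -0.01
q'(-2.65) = -0.01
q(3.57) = -0.00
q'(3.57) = 0.00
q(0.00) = 3.00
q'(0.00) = 9.00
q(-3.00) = 0.00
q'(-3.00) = 0.00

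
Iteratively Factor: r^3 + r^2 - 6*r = (r + 3)*(r^2 - 2*r) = r*(r + 3)*(r - 2)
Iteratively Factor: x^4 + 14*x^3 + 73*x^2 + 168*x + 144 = (x + 3)*(x^3 + 11*x^2 + 40*x + 48) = (x + 3)^2*(x^2 + 8*x + 16) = (x + 3)^2*(x + 4)*(x + 4)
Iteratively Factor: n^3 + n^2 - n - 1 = (n + 1)*(n^2 - 1) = (n + 1)^2*(n - 1)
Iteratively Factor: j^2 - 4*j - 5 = (j - 5)*(j + 1)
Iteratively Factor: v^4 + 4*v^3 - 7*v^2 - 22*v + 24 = (v + 3)*(v^3 + v^2 - 10*v + 8) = (v - 1)*(v + 3)*(v^2 + 2*v - 8) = (v - 1)*(v + 3)*(v + 4)*(v - 2)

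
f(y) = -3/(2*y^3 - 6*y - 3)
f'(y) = -3*(6 - 6*y^2)/(2*y^3 - 6*y - 3)^2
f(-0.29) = 2.29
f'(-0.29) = -9.62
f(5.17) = -0.01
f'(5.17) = 0.01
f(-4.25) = 0.02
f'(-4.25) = 0.02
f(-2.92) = 0.09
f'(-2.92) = 0.11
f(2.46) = -0.25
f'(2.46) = 0.63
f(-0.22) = 1.76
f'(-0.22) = -5.92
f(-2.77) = 0.10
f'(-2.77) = 0.14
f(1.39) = 0.50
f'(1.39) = 0.47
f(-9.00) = 0.00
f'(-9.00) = 0.00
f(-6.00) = 0.01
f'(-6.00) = 0.00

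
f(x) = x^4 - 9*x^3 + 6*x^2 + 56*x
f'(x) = 4*x^3 - 27*x^2 + 12*x + 56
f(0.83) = 45.94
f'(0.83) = 49.65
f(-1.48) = -35.76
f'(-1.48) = -33.87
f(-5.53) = 2331.01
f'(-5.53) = -1512.49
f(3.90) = 7.13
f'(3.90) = -70.59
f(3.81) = 13.42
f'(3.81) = -68.99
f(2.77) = 68.75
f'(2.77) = -32.91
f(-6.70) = 4616.12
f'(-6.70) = -2439.48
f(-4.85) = 1449.60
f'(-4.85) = -1093.64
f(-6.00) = 3120.00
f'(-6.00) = -1852.00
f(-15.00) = 81510.00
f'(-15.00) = -19699.00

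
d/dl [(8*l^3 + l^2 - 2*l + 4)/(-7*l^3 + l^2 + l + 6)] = (15*l^4 - 12*l^3 + 231*l^2 + 4*l - 16)/(49*l^6 - 14*l^5 - 13*l^4 - 82*l^3 + 13*l^2 + 12*l + 36)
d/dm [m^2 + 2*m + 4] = 2*m + 2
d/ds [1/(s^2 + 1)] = -2*s/(s^2 + 1)^2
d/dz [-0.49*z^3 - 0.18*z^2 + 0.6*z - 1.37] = -1.47*z^2 - 0.36*z + 0.6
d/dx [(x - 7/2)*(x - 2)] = 2*x - 11/2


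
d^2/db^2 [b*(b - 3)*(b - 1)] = 6*b - 8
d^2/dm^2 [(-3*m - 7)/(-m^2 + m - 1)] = 2*((2*m - 1)^2*(3*m + 7) - (9*m + 4)*(m^2 - m + 1))/(m^2 - m + 1)^3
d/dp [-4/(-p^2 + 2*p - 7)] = 8*(1 - p)/(p^2 - 2*p + 7)^2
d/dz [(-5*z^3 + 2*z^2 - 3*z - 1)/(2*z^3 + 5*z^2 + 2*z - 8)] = (-29*z^4 - 8*z^3 + 145*z^2 - 22*z + 26)/(4*z^6 + 20*z^5 + 33*z^4 - 12*z^3 - 76*z^2 - 32*z + 64)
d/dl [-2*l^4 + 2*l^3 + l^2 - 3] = 2*l*(-4*l^2 + 3*l + 1)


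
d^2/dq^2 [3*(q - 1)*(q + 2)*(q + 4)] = 18*q + 30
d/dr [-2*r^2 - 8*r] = -4*r - 8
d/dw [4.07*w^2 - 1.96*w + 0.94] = 8.14*w - 1.96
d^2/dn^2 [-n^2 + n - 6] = -2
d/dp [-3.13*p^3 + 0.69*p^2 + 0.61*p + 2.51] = -9.39*p^2 + 1.38*p + 0.61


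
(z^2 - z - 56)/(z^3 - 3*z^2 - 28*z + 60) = (z^2 - z - 56)/(z^3 - 3*z^2 - 28*z + 60)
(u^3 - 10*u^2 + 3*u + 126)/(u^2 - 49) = (u^2 - 3*u - 18)/(u + 7)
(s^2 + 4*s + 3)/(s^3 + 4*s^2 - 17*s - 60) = (s + 1)/(s^2 + s - 20)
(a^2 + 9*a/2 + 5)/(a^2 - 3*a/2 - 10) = (a + 2)/(a - 4)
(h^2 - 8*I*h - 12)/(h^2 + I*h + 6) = (h - 6*I)/(h + 3*I)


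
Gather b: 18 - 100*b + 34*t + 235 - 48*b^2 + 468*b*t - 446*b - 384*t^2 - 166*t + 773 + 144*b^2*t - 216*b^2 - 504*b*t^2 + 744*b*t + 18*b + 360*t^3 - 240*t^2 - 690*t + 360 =b^2*(144*t - 264) + b*(-504*t^2 + 1212*t - 528) + 360*t^3 - 624*t^2 - 822*t + 1386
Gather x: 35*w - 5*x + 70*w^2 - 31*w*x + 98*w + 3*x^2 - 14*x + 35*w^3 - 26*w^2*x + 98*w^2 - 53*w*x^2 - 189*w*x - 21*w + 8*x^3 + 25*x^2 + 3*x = 35*w^3 + 168*w^2 + 112*w + 8*x^3 + x^2*(28 - 53*w) + x*(-26*w^2 - 220*w - 16)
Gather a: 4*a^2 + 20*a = 4*a^2 + 20*a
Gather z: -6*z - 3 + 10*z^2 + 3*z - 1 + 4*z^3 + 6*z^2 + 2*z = 4*z^3 + 16*z^2 - z - 4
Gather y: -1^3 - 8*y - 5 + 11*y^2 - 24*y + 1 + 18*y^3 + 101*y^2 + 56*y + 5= 18*y^3 + 112*y^2 + 24*y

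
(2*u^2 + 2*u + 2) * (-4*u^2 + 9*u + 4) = -8*u^4 + 10*u^3 + 18*u^2 + 26*u + 8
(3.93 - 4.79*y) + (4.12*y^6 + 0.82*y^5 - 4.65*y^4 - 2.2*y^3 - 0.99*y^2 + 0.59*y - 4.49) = 4.12*y^6 + 0.82*y^5 - 4.65*y^4 - 2.2*y^3 - 0.99*y^2 - 4.2*y - 0.56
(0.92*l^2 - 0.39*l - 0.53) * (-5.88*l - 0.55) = -5.4096*l^3 + 1.7872*l^2 + 3.3309*l + 0.2915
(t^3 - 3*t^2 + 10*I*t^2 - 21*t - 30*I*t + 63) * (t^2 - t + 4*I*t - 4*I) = t^5 - 4*t^4 + 14*I*t^4 - 58*t^3 - 56*I*t^3 + 244*t^2 - 42*I*t^2 - 183*t + 336*I*t - 252*I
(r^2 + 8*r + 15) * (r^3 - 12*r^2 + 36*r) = r^5 - 4*r^4 - 45*r^3 + 108*r^2 + 540*r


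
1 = 1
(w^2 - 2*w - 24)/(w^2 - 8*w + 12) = (w + 4)/(w - 2)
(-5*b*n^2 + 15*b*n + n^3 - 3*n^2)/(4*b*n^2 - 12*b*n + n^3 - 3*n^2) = (-5*b + n)/(4*b + n)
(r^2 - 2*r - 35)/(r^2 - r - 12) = (-r^2 + 2*r + 35)/(-r^2 + r + 12)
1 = 1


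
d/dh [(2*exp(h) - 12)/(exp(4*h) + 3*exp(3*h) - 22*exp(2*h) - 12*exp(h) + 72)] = (-6*exp(3*h) + 36*exp(2*h) + 152*exp(h) - 528)*exp(2*h)/(exp(8*h) + 6*exp(7*h) - 35*exp(6*h) - 156*exp(5*h) + 556*exp(4*h) + 960*exp(3*h) - 3024*exp(2*h) - 1728*exp(h) + 5184)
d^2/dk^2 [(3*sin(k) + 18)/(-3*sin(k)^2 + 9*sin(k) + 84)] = (sin(k)^5 + 27*sin(k)^4 + 112*sin(k)^3 + 606*sin(k)^2 + 220*sin(k) - 276)/((sin(k) - 7)^3*(sin(k) + 4)^3)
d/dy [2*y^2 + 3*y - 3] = 4*y + 3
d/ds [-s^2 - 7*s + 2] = -2*s - 7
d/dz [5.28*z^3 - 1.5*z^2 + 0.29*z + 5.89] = 15.84*z^2 - 3.0*z + 0.29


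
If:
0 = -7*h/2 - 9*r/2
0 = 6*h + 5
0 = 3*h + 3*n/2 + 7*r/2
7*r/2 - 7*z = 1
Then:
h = -5/6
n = 25/162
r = 35/54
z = 137/756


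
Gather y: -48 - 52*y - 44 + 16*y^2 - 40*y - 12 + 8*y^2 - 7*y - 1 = 24*y^2 - 99*y - 105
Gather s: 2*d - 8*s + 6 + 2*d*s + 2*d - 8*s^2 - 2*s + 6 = 4*d - 8*s^2 + s*(2*d - 10) + 12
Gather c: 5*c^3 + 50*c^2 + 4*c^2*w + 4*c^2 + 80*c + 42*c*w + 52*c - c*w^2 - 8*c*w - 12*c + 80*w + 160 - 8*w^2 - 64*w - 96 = 5*c^3 + c^2*(4*w + 54) + c*(-w^2 + 34*w + 120) - 8*w^2 + 16*w + 64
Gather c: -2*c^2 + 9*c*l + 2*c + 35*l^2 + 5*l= -2*c^2 + c*(9*l + 2) + 35*l^2 + 5*l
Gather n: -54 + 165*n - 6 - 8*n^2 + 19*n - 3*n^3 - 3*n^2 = -3*n^3 - 11*n^2 + 184*n - 60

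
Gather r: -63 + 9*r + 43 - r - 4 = 8*r - 24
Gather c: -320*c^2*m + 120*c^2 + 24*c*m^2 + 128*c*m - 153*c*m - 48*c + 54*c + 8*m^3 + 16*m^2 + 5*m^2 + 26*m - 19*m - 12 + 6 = c^2*(120 - 320*m) + c*(24*m^2 - 25*m + 6) + 8*m^3 + 21*m^2 + 7*m - 6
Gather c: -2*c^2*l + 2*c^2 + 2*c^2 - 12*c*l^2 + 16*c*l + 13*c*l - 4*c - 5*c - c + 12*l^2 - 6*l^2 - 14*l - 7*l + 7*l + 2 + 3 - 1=c^2*(4 - 2*l) + c*(-12*l^2 + 29*l - 10) + 6*l^2 - 14*l + 4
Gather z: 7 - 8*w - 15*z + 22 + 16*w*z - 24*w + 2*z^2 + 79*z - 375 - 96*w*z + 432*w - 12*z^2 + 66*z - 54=400*w - 10*z^2 + z*(130 - 80*w) - 400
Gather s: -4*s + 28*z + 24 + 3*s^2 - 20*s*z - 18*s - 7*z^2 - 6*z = 3*s^2 + s*(-20*z - 22) - 7*z^2 + 22*z + 24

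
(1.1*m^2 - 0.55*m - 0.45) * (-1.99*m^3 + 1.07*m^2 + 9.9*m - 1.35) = -2.189*m^5 + 2.2715*m^4 + 11.197*m^3 - 7.4115*m^2 - 3.7125*m + 0.6075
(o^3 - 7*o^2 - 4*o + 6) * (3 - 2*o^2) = -2*o^5 + 14*o^4 + 11*o^3 - 33*o^2 - 12*o + 18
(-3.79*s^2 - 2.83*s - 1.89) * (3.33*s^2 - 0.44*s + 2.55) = -12.6207*s^4 - 7.7563*s^3 - 14.713*s^2 - 6.3849*s - 4.8195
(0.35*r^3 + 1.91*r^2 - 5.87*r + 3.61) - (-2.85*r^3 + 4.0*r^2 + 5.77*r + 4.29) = 3.2*r^3 - 2.09*r^2 - 11.64*r - 0.68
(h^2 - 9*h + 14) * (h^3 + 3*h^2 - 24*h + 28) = h^5 - 6*h^4 - 37*h^3 + 286*h^2 - 588*h + 392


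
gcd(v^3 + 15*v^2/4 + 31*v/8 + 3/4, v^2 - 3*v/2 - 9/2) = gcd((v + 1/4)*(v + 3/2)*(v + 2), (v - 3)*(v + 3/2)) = v + 3/2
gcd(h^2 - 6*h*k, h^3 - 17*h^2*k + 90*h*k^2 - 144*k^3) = h - 6*k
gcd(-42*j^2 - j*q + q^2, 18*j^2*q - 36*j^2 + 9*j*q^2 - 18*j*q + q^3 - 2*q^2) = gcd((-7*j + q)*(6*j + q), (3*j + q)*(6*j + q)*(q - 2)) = 6*j + q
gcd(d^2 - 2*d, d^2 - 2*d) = d^2 - 2*d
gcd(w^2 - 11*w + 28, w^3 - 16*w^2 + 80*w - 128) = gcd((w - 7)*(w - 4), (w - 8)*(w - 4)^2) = w - 4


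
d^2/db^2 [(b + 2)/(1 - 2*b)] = -20/(2*b - 1)^3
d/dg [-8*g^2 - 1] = -16*g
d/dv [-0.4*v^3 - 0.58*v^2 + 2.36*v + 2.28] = -1.2*v^2 - 1.16*v + 2.36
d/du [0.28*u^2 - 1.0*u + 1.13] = 0.56*u - 1.0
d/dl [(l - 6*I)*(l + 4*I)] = 2*l - 2*I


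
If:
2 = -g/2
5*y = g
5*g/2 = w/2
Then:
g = -4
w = -20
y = -4/5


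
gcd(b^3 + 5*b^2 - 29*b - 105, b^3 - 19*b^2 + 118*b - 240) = b - 5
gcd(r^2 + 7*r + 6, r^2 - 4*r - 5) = r + 1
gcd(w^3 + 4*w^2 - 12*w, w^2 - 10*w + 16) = w - 2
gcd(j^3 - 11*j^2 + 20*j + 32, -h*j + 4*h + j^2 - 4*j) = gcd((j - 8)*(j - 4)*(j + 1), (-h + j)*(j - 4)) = j - 4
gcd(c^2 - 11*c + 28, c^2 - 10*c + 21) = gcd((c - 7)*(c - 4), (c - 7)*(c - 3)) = c - 7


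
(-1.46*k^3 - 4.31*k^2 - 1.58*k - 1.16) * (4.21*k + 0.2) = -6.1466*k^4 - 18.4371*k^3 - 7.5138*k^2 - 5.1996*k - 0.232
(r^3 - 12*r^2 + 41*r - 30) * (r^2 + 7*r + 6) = r^5 - 5*r^4 - 37*r^3 + 185*r^2 + 36*r - 180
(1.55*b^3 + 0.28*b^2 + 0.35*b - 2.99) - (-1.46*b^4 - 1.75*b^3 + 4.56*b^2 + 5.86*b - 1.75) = 1.46*b^4 + 3.3*b^3 - 4.28*b^2 - 5.51*b - 1.24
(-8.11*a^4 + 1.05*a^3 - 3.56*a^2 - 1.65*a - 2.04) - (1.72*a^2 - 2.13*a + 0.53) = -8.11*a^4 + 1.05*a^3 - 5.28*a^2 + 0.48*a - 2.57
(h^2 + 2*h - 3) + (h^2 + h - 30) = 2*h^2 + 3*h - 33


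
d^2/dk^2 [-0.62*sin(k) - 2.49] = 0.62*sin(k)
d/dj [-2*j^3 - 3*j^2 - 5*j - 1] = -6*j^2 - 6*j - 5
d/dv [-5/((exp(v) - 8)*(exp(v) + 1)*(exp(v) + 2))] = 5*((exp(v) - 8)*(exp(v) + 1) + (exp(v) - 8)*(exp(v) + 2) + (exp(v) + 1)*(exp(v) + 2))/(4*(exp(v) - 8)^2*(exp(v) + 2)^2*cosh(v/2)^2)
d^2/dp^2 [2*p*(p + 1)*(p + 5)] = 12*p + 24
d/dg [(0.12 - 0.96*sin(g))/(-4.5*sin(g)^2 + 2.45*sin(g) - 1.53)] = (-4.32*sin(g)^2 + 1.08*sin(g) + 1.1748)*cos(g)/(20.25*sin(g)^4 - 22.05*sin(g)^3 + 19.7725*sin(g)^2 - 7.497*sin(g) + 2.3409)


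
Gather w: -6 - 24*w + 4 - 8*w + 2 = -32*w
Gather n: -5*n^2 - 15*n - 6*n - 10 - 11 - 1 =-5*n^2 - 21*n - 22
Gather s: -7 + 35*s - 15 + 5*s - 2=40*s - 24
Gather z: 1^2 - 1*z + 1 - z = 2 - 2*z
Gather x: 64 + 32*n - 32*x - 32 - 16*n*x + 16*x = 32*n + x*(-16*n - 16) + 32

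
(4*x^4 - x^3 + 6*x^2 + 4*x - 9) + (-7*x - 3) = 4*x^4 - x^3 + 6*x^2 - 3*x - 12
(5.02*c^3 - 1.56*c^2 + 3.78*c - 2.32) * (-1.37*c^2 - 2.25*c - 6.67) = -6.8774*c^5 - 9.1578*c^4 - 35.152*c^3 + 5.0786*c^2 - 19.9926*c + 15.4744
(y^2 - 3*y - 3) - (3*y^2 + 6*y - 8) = -2*y^2 - 9*y + 5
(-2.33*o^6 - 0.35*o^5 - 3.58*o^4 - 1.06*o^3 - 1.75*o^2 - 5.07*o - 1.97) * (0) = 0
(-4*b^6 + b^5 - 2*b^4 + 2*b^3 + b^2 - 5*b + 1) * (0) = 0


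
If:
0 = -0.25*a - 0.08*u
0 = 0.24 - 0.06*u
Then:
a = -1.28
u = 4.00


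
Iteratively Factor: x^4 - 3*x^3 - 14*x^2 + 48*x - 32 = (x - 4)*(x^3 + x^2 - 10*x + 8) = (x - 4)*(x - 2)*(x^2 + 3*x - 4) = (x - 4)*(x - 2)*(x + 4)*(x - 1)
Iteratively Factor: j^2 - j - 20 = (j - 5)*(j + 4)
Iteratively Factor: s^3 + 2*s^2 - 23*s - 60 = (s + 4)*(s^2 - 2*s - 15) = (s + 3)*(s + 4)*(s - 5)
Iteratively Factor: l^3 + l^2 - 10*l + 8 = (l - 1)*(l^2 + 2*l - 8) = (l - 2)*(l - 1)*(l + 4)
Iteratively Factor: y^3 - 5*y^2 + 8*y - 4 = (y - 2)*(y^2 - 3*y + 2) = (y - 2)^2*(y - 1)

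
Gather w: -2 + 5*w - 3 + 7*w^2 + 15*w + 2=7*w^2 + 20*w - 3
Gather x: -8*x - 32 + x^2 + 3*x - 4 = x^2 - 5*x - 36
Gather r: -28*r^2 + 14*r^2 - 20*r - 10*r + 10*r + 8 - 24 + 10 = -14*r^2 - 20*r - 6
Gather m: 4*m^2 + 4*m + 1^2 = 4*m^2 + 4*m + 1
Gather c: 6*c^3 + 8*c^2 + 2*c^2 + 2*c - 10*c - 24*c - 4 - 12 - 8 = 6*c^3 + 10*c^2 - 32*c - 24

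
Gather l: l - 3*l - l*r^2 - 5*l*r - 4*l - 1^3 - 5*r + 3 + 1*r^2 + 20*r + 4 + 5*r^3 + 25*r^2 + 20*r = l*(-r^2 - 5*r - 6) + 5*r^3 + 26*r^2 + 35*r + 6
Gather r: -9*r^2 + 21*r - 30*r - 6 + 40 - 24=-9*r^2 - 9*r + 10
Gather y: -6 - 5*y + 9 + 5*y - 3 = 0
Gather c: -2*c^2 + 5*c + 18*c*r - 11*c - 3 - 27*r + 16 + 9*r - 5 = -2*c^2 + c*(18*r - 6) - 18*r + 8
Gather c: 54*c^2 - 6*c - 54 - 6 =54*c^2 - 6*c - 60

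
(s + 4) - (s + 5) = -1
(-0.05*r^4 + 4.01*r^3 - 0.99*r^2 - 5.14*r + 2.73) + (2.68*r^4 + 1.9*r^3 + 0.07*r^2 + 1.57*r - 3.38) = 2.63*r^4 + 5.91*r^3 - 0.92*r^2 - 3.57*r - 0.65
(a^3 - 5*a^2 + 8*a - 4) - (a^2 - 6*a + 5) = a^3 - 6*a^2 + 14*a - 9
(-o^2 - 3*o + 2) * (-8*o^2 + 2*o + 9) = 8*o^4 + 22*o^3 - 31*o^2 - 23*o + 18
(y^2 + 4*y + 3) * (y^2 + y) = y^4 + 5*y^3 + 7*y^2 + 3*y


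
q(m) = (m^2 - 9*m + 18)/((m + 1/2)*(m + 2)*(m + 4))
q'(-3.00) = 2.64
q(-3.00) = 21.60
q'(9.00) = 0.00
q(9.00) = 0.01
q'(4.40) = 0.00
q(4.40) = -0.01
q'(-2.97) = 4.03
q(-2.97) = 21.70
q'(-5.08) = -7.37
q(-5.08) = -5.88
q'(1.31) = -0.46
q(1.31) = 0.25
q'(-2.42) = 70.40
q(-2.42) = 35.82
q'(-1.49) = 45.25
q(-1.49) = -26.54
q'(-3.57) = -49.13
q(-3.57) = 30.34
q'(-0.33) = -145.90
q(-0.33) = 20.23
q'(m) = (2*m - 9)/((m + 1/2)*(m + 2)*(m + 4)) - (m^2 - 9*m + 18)/((m + 1/2)*(m + 2)*(m + 4)^2) - (m^2 - 9*m + 18)/((m + 1/2)*(m + 2)^2*(m + 4)) - (m^2 - 9*m + 18)/((m + 1/2)^2*(m + 2)*(m + 4))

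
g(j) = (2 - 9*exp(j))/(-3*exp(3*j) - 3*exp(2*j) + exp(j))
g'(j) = (2 - 9*exp(j))*(9*exp(3*j) + 6*exp(2*j) - exp(j))/(-3*exp(3*j) - 3*exp(2*j) + exp(j))^2 - 9*exp(j)/(-3*exp(3*j) - 3*exp(2*j) + exp(j))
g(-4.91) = 268.26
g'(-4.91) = -271.30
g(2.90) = 0.01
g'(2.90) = -0.02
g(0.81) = 0.39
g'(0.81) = -0.65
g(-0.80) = 4.77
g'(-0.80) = -8.13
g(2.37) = 0.02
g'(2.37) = -0.04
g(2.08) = 0.04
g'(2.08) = -0.08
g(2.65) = 0.01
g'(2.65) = -0.03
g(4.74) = 0.00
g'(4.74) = -0.00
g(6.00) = 0.00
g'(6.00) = 0.00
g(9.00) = 0.00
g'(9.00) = 0.00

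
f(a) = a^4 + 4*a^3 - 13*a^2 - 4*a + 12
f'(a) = 4*a^3 + 12*a^2 - 26*a - 4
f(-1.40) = -15.01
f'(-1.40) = 44.94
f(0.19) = 10.80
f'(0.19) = -8.48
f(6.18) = 1893.55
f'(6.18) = 1237.74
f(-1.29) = -10.29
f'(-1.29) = 40.92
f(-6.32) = 103.68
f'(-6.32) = -370.12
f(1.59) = -4.76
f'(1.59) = 1.08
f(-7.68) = 942.93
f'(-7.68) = -908.47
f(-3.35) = -144.93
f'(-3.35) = 67.39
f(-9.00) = 2640.00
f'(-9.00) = -1714.00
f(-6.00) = 0.00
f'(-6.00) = -280.00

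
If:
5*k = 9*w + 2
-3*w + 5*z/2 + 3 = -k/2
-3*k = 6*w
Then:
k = 4/19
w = -2/19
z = -26/19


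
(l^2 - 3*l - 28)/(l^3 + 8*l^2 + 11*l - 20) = (l - 7)/(l^2 + 4*l - 5)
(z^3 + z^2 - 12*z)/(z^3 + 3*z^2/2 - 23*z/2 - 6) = 2*z/(2*z + 1)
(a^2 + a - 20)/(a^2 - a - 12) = (a + 5)/(a + 3)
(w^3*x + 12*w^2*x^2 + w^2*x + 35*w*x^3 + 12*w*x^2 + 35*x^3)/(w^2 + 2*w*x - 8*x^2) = x*(w^3 + 12*w^2*x + w^2 + 35*w*x^2 + 12*w*x + 35*x^2)/(w^2 + 2*w*x - 8*x^2)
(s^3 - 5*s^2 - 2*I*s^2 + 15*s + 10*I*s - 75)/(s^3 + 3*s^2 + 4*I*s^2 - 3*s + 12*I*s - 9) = (s^2 - 5*s*(1 + I) + 25*I)/(s^2 + s*(3 + I) + 3*I)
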